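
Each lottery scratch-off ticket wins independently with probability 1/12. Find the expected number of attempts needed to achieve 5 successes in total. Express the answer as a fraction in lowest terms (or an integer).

By linearity (sum of 5 independent geometric waits), E[trials] = 5/p = 5/(1/12) = 60.

60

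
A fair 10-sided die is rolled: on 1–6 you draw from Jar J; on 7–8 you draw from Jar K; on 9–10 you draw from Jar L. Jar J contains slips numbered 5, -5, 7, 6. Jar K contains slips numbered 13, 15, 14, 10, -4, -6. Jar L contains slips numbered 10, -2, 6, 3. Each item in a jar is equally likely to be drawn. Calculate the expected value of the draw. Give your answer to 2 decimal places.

4.20

E[X | Jar J] = (5 − 5 + 7 + 6)/4 = 13/4
E[X | Jar K] = (13 + 15 + 14 + 10 − 4 − 6)/6 = 7
E[X | Jar L] = (10 − 2 + 6 + 3)/4 = 17/4
E[X] = (3/5)·13/4 + (1/5)·7 + (1/5)·17/4 = 21/5 ≈ 4.20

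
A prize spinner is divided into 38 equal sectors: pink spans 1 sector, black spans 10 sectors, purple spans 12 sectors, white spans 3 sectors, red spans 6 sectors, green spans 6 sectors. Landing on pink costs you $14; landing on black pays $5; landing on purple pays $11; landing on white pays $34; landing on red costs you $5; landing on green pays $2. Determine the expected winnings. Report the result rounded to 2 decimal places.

E[payout] = (1/38)·(-14) + (10/38)·5 + (12/38)·11 + (3/38)·34 + (6/38)·(-5) + (6/38)·2 = 126/19
≈ $6.63

$6.63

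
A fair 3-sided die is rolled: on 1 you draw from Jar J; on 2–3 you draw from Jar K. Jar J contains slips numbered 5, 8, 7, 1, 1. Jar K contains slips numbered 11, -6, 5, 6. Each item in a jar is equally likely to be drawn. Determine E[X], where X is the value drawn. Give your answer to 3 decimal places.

E[X | Jar J] = (5 + 8 + 7 + 1 + 1)/5 = 22/5
E[X | Jar K] = (11 − 6 + 5 + 6)/4 = 4
E[X] = (1/3)·22/5 + (2/3)·4 = 62/15 ≈ 4.133

4.133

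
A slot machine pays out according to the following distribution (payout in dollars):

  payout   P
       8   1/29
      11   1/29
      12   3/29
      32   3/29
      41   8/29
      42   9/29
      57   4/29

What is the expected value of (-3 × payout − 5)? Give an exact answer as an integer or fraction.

E[-3x-5] = (1/29)·(-29) + (1/29)·(-38) + (3/29)·(-41) + (3/29)·(-101) + (8/29)·(-128) + (9/29)·(-131) + (4/29)·(-176)
     = -3400/29

-3400/29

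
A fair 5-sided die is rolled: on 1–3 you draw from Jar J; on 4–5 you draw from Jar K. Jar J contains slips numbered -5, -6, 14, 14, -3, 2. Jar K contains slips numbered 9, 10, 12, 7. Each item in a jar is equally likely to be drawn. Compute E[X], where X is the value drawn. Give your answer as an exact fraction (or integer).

E[X | Jar J] = (-5 − 6 + 14 + 14 − 3 + 2)/6 = 8/3
E[X | Jar K] = (9 + 10 + 12 + 7)/4 = 19/2
E[X] = (3/5)·8/3 + (2/5)·19/2 = 27/5

27/5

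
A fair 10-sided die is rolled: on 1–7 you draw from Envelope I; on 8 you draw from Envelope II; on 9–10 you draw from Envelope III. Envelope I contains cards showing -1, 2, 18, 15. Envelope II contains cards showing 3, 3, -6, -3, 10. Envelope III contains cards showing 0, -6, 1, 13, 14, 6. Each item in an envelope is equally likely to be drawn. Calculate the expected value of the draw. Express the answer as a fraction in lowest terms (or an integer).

E[X | Envelope I] = (-1 + 2 + 18 + 15)/4 = 17/2
E[X | Envelope II] = (3 + 3 − 6 − 3 + 10)/5 = 7/5
E[X | Envelope III] = (0 − 6 + 1 + 13 + 14 + 6)/6 = 14/3
E[X] = (7/10)·17/2 + (1/10)·7/5 + (1/5)·14/3 = 2107/300

2107/300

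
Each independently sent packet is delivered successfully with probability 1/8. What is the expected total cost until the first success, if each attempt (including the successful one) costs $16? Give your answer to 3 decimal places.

E[#attempts] = 1/p = 8; E[cost] = 16·8 = 128.
≈ 128.000

$128.000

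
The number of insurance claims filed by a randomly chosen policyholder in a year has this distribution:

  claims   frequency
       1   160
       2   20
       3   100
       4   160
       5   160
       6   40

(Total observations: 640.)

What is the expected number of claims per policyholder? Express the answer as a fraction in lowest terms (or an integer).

109/32

Total = 640, so P(claims=1) = 160/640, etc.
E[X] = (1/4)·1 + (1/32)·2 + (5/32)·3 + (1/4)·4 + (1/4)·5 + (1/16)·6
     = 109/32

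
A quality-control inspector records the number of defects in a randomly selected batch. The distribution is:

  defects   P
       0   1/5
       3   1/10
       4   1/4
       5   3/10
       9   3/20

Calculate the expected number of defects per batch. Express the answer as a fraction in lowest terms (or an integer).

83/20

E[X] = (1/5)·0 + (1/10)·3 + (1/4)·4 + (3/10)·5 + (3/20)·9
     = 83/20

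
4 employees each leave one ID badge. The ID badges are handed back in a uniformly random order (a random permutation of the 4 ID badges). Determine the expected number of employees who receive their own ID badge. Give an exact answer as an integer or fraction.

Let Xᵢ = 1 if person i gets their own ID badge. For each i, P(Xᵢ=1) = 1/4.
By linearity of expectation, E[X₁+…+X_4] = 4·(1/4) = 1.

1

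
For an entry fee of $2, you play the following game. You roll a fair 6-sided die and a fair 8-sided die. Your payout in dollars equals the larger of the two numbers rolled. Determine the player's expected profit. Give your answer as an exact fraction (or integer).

155/48 dollars

Distribution of the larger of the two numbers rolled: 1 w.p. 1/48, 2 w.p. 1/16, 3 w.p. 5/48, 4 w.p. 7/48, 5 w.p. 3/16, 6 w.p. 11/48, …
E[payout] = (1/48)·1 + (1/16)·2 + (5/48)·3 + (7/48)·4 + (3/16)·5 + (11/48)·6 + (1/8)·7 + (1/8)·8 = 251/48
Expected profit = 251/48 − 2 = 155/48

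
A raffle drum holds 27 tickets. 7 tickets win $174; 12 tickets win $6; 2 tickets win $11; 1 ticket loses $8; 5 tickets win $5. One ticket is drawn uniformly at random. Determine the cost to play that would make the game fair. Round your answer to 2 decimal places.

E[payout] = (7/27)·174 + (12/27)·6 + (2/27)·11 + (1/27)·(-8) + (5/27)·5 = 443/9
Fair fee = E[payout] = 443/9 ≈ $49.22

$49.22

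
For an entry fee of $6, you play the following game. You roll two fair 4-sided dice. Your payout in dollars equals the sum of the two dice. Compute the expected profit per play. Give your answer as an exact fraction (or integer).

Distribution of the sum of the two dice: 2 w.p. 1/16, 3 w.p. 1/8, 4 w.p. 3/16, 5 w.p. 1/4, 6 w.p. 3/16, 7 w.p. 1/8, …
E[payout] = (1/16)·2 + (1/8)·3 + (3/16)·4 + (1/4)·5 + (3/16)·6 + (1/8)·7 + (1/16)·8 = 5
Expected profit = 5 − 6 = -1

-$1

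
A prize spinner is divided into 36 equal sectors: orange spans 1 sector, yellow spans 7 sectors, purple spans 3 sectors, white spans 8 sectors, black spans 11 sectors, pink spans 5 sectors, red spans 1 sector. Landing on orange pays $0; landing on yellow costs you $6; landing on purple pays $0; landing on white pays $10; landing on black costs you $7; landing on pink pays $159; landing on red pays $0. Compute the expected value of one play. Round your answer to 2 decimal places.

$21.00

E[payout] = (1/36)·0 + (7/36)·(-6) + (3/36)·0 + (8/36)·10 + (11/36)·(-7) + (5/36)·159 + (1/36)·0 = 21
≈ $21.00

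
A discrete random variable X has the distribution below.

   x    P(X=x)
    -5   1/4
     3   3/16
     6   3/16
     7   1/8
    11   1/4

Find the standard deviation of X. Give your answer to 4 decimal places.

5.8787

E[X] = 65/16, E[X²] = 817/16
Var(X) = E[X²] − (E[X])² = 817/16 − 4225/256 = 8847/256
SD(X) = √(8847/256) ≈ 5.8787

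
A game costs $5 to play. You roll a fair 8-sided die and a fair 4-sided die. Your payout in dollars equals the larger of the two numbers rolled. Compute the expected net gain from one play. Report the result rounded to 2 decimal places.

-$0.19

Distribution of the larger of the two numbers rolled: 1 w.p. 1/32, 2 w.p. 3/32, 3 w.p. 5/32, 4 w.p. 7/32, 5 w.p. 1/8, 6 w.p. 1/8, …
E[payout] = (1/32)·1 + (3/32)·2 + (5/32)·3 + (7/32)·4 + (1/8)·5 + (1/8)·6 + (1/8)·7 + (1/8)·8 = 77/16
Expected profit = 77/16 − 5 = -3/16 ≈ -$0.19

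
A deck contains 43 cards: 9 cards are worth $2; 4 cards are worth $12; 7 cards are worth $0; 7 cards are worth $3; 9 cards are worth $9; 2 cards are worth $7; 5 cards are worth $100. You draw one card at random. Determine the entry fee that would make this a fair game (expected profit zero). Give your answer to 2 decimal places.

$15.86

E[payout] = (9/43)·2 + (4/43)·12 + (7/43)·0 + (7/43)·3 + (9/43)·9 + (2/43)·7 + (5/43)·100 = 682/43
Fair fee = E[payout] = 682/43 ≈ $15.86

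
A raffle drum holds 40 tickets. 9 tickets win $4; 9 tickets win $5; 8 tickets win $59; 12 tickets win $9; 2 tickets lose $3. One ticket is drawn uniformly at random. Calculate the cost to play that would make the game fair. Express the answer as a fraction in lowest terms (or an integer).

E[payout] = (9/40)·4 + (9/40)·5 + (8/40)·59 + (12/40)·9 + (2/40)·(-3) = 131/8
Fair fee = E[payout] = 131/8

131/8 dollars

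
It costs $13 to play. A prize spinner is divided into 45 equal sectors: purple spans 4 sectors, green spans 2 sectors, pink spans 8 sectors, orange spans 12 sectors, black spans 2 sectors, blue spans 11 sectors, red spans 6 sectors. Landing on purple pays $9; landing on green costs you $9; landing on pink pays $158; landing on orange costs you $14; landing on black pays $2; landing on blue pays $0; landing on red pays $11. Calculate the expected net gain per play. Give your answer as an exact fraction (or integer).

599/45 dollars

E[payout] = (4/45)·9 + (2/45)·(-9) + (8/45)·158 + (12/45)·(-14) + (2/45)·2 + (11/45)·0 + (6/45)·11 = 1184/45
Expected profit = 1184/45 − 13 = 599/45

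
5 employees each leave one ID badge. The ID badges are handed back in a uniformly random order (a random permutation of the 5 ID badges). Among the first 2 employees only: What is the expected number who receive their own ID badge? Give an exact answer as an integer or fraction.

2/5

Let Xᵢ = 1 if person i gets their own ID badge. For each i, P(Xᵢ=1) = 1/5.
By linearity of expectation, E[X₁+…+X_2] = 2·(1/5) = 2/5.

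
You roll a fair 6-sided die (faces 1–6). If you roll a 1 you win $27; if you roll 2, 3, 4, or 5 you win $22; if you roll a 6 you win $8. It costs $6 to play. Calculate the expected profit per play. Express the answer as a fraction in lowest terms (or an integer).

E[payout] = (1/6)·8 + (2/3)·22 + (1/6)·27 = 41/2
Expected profit = 41/2 − 6 = 29/2

29/2 dollars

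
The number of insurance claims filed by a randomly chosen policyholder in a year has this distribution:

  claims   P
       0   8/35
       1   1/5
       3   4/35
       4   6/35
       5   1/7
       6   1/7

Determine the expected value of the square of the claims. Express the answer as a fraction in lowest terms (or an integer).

444/35

E[X²] = (8/35)·0 + (1/5)·1 + (4/35)·9 + (6/35)·16 + (1/7)·25 + (1/7)·36
     = 444/35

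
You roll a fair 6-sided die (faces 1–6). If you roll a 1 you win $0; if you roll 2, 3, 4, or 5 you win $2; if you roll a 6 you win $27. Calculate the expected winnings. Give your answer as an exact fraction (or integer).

35/6 dollars

E[payout] = (1/6)·0 + (2/3)·2 + (1/6)·27 = 35/6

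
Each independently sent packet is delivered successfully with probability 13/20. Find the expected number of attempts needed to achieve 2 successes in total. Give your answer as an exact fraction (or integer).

40/13

By linearity (sum of 2 independent geometric waits), E[trials] = 2/p = 2/(13/20) = 40/13.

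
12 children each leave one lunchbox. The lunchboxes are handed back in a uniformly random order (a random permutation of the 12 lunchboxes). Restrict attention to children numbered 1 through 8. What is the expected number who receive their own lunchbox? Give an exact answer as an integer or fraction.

Let Xᵢ = 1 if person i gets their own lunchbox. For each i, P(Xᵢ=1) = 1/12.
By linearity of expectation, E[X₁+…+X_8] = 8·(1/12) = 2/3.

2/3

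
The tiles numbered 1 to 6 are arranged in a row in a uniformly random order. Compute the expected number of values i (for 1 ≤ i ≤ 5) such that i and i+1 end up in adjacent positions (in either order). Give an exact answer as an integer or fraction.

5/3

For each i ∈ {1,…,5}, let Xᵢ = 1 if i and i+1 are adjacent. P(Xᵢ=1) = 2·(6−1)!/6! = 2/6.
By linearity, E[ΣXᵢ] = (5)·(2/6) = 5/3.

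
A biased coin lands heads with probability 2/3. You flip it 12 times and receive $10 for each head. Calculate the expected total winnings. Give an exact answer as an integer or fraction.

$80

E[#heads] = 12·2/3 = 8 (linearity over flips).
E[winnings] = 10·8 = 80.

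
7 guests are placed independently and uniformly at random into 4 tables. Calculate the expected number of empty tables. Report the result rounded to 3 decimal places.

Let Xⱼ=1 if table j is empty. P(Xⱼ=1) = ((4-1)/4)^7 = 2187/16384.
By linearity, E[#empty] = 4·2187/16384 = 2187/4096.
≈ 0.534

0.534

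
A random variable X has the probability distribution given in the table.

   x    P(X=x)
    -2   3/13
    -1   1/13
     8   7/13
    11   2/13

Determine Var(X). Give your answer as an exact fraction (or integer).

4098/169

E[X] = (3/13)·(-2) + (1/13)·(-1) + (7/13)·8 + (2/13)·11 = 71/13
E[X²] = (3/13)·4 + (1/13)·1 + (7/13)·64 + (2/13)·121 = 703/13
Var(X) = 703/13 − (71/13)² = 4098/169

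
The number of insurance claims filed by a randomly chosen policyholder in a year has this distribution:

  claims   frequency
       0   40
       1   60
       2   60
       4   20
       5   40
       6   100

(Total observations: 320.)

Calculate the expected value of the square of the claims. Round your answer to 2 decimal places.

Total = 320, so P(claims=0) = 40/320, etc.
E[X²] = (1/8)·0 + (3/16)·1 + (3/16)·4 + (1/16)·16 + (1/8)·25 + (5/16)·36
     = 261/16 ≈ 16.31

16.31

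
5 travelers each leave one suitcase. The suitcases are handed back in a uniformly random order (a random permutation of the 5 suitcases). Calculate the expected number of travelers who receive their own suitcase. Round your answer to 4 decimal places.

1.0000

Let Xᵢ = 1 if person i gets their own suitcase. For each i, P(Xᵢ=1) = 1/5.
By linearity of expectation, E[X₁+…+X_5] = 5·(1/5) = 1.
≈ 1.0000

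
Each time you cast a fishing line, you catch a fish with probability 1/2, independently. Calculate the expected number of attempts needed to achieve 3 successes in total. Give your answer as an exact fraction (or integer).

6

By linearity (sum of 3 independent geometric waits), E[trials] = 3/p = 3/(1/2) = 6.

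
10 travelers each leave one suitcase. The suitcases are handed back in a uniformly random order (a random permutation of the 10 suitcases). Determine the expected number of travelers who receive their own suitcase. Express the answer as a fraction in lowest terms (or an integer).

1

Let Xᵢ = 1 if person i gets their own suitcase. For each i, P(Xᵢ=1) = 1/10.
By linearity of expectation, E[X₁+…+X_10] = 10·(1/10) = 1.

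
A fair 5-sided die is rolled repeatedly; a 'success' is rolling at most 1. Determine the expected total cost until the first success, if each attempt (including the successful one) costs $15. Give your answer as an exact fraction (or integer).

E[#attempts] = 1/p = 5; E[cost] = 15·5 = 75.

$75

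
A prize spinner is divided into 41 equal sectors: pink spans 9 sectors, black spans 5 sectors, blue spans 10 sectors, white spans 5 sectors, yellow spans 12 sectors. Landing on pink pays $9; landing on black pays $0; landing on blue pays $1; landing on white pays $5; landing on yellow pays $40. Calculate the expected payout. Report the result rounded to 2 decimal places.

$14.54

E[payout] = (9/41)·9 + (5/41)·0 + (10/41)·1 + (5/41)·5 + (12/41)·40 = 596/41
≈ $14.54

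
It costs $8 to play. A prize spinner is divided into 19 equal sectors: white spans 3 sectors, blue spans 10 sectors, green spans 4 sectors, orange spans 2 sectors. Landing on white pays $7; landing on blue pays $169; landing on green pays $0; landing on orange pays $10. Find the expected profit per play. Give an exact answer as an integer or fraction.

E[payout] = (3/19)·7 + (10/19)·169 + (4/19)·0 + (2/19)·10 = 1731/19
Expected profit = 1731/19 − 8 = 1579/19

1579/19 dollars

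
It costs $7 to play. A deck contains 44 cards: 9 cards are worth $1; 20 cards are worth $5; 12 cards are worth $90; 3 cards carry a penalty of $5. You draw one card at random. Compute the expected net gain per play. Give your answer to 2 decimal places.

E[payout] = (9/44)·1 + (20/44)·5 + (12/44)·90 + (3/44)·(-5) = 587/22
Expected profit = 587/22 − 7 = 433/22 ≈ $19.68

$19.68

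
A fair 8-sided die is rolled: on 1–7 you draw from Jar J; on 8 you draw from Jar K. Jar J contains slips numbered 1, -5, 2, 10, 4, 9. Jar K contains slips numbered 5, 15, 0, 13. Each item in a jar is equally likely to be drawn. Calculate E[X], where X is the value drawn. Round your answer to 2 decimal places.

4.09

E[X | Jar J] = (1 − 5 + 2 + 10 + 4 + 9)/6 = 7/2
E[X | Jar K] = (5 + 15 + 0 + 13)/4 = 33/4
E[X] = (7/8)·7/2 + (1/8)·33/4 = 131/32 ≈ 4.09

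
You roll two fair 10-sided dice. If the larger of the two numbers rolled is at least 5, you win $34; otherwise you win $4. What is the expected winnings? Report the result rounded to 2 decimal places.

E[payout] = (4/25)·4 + (21/25)·34 = 146/5
≈ $29.20

$29.20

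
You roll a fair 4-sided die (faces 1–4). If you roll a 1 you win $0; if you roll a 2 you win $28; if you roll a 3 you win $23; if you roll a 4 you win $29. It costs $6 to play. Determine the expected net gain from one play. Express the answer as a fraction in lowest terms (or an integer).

E[payout] = (1/4)·0 + (1/4)·23 + (1/4)·28 + (1/4)·29 = 20
Expected profit = 20 − 6 = 14

$14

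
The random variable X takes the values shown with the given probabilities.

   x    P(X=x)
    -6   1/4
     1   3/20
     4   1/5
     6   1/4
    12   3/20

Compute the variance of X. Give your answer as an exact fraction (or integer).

2831/80

E[X] = (1/4)·(-6) + (3/20)·1 + (1/5)·4 + (1/4)·6 + (3/20)·12 = 11/4
E[X²] = (1/4)·36 + (3/20)·1 + (1/5)·16 + (1/4)·36 + (3/20)·144 = 859/20
Var(X) = 859/20 − (11/4)² = 2831/80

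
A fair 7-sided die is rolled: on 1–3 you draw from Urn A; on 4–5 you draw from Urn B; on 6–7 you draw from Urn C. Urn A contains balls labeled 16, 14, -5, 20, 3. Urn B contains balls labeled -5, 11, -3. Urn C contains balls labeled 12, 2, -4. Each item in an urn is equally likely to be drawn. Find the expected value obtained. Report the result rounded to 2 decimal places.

E[X | Urn A] = (16 + 14 − 5 + 20 + 3)/5 = 48/5
E[X | Urn B] = (-5 + 11 − 3)/3 = 1
E[X | Urn C] = (12 + 2 − 4)/3 = 10/3
E[X] = (3/7)·48/5 + (2/7)·1 + (2/7)·10/3 = 562/105 ≈ 5.35

5.35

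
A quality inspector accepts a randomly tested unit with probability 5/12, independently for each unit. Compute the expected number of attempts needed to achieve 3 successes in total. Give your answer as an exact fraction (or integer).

36/5

By linearity (sum of 3 independent geometric waits), E[trials] = 3/p = 3/(5/12) = 36/5.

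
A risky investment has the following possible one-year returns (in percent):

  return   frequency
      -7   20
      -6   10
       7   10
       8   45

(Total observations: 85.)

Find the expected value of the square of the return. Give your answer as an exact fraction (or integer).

942/17

Total = 85, so P(return=-7) = 20/85, etc.
E[X²] = (4/17)·49 + (2/17)·36 + (2/17)·49 + (9/17)·64
     = 942/17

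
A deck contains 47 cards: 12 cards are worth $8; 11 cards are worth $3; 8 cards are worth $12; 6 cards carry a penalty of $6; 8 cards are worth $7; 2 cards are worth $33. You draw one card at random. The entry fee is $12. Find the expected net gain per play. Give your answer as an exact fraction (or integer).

-253/47 dollars

E[payout] = (12/47)·8 + (11/47)·3 + (8/47)·12 + (6/47)·(-6) + (8/47)·7 + (2/47)·33 = 311/47
Expected profit = 311/47 − 12 = -253/47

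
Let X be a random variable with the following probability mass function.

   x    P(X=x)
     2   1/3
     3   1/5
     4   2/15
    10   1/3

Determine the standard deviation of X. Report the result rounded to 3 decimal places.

3.500

E[X] = 77/15, E[X²] = 193/5
Var(X) = E[X²] − (E[X])² = 193/5 − 5929/225 = 2756/225
SD(X) = √(2756/225) ≈ 3.500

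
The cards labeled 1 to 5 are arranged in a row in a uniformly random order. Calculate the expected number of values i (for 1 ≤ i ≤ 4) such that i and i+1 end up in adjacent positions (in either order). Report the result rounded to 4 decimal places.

1.6000

For each i ∈ {1,…,4}, let Xᵢ = 1 if i and i+1 are adjacent. P(Xᵢ=1) = 2·(5−1)!/5! = 2/5.
By linearity, E[ΣXᵢ] = (4)·(2/5) = 8/5.
≈ 1.6000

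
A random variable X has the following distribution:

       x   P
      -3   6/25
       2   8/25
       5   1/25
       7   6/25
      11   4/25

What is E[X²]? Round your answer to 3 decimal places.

E[X²] = (6/25)·9 + (8/25)·4 + (1/25)·25 + (6/25)·49 + (4/25)·121
     = 889/25 ≈ 35.560

35.560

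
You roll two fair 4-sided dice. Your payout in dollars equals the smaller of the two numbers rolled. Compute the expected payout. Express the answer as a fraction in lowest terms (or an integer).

15/8 dollars

Distribution of the smaller of the two numbers rolled: 1 w.p. 7/16, 2 w.p. 5/16, 3 w.p. 3/16, 4 w.p. 1/16
E[payout] = (7/16)·1 + (5/16)·2 + (3/16)·3 + (1/16)·4 = 15/8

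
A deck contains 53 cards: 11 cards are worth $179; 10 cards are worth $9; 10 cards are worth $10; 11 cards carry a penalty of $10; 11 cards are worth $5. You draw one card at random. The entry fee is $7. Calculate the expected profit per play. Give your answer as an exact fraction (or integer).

E[payout] = (11/53)·179 + (10/53)·9 + (10/53)·10 + (11/53)·(-10) + (11/53)·5 = 2104/53
Expected profit = 2104/53 − 7 = 1733/53

1733/53 dollars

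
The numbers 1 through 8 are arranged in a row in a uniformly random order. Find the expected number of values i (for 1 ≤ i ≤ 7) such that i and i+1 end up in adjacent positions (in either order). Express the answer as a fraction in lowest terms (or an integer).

7/4

For each i ∈ {1,…,7}, let Xᵢ = 1 if i and i+1 are adjacent. P(Xᵢ=1) = 2·(8−1)!/8! = 2/8.
By linearity, E[ΣXᵢ] = (7)·(2/8) = 7/4.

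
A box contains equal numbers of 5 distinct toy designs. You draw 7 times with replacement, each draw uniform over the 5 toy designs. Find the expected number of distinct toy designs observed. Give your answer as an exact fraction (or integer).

Let Xⱼ=1 if type j appears at least once. P(Xⱼ=1) = 1 − ((5−1)/5)^7 = 61741/78125.
E[#distinct] = 5·61741/78125 = 61741/15625.

61741/15625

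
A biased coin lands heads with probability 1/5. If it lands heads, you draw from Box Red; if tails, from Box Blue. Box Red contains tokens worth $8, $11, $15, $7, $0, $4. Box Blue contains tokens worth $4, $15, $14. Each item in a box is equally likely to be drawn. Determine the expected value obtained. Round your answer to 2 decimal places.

E[X | Box Red] = (8 + 11 + 15 + 7 + 0 + 4)/6 = 15/2
E[X | Box Blue] = (4 + 15 + 14)/3 = 11
E[X] = (1/5)·15/2 + (4/5)·11 = 103/10 ≈ 10.30

$10.30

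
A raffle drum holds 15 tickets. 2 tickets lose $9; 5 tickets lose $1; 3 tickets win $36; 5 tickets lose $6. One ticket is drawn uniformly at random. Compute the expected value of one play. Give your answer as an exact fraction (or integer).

E[payout] = (2/15)·(-9) + (5/15)·(-1) + (3/15)·36 + (5/15)·(-6) = 11/3

11/3 dollars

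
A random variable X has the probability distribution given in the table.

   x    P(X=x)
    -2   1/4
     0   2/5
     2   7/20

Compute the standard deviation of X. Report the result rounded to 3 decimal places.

1.536

E[X] = 1/5, E[X²] = 12/5
Var(X) = E[X²] − (E[X])² = 12/5 − 1/25 = 59/25
SD(X) = √(59/25) ≈ 1.536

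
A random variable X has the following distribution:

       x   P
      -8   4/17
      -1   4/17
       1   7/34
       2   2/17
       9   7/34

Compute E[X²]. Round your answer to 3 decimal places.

32.647

E[X²] = (4/17)·64 + (4/17)·1 + (7/34)·1 + (2/17)·4 + (7/34)·81
     = 555/17 ≈ 32.647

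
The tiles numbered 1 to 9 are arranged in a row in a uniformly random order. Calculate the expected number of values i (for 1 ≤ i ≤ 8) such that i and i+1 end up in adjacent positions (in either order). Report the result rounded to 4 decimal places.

For each i ∈ {1,…,8}, let Xᵢ = 1 if i and i+1 are adjacent. P(Xᵢ=1) = 2·(9−1)!/9! = 2/9.
By linearity, E[ΣXᵢ] = (8)·(2/9) = 16/9.
≈ 1.7778

1.7778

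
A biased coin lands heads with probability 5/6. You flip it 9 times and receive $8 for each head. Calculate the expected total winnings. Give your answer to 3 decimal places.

$60.000

E[#heads] = 9·5/6 = 15/2 (linearity over flips).
E[winnings] = 8·15/2 = 60.
≈ 60.000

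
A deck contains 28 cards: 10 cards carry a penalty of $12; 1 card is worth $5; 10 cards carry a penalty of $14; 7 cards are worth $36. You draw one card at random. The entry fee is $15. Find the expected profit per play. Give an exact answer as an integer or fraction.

-423/28 dollars

E[payout] = (10/28)·(-12) + (1/28)·5 + (10/28)·(-14) + (7/28)·36 = -3/28
Expected profit = -3/28 − 15 = -423/28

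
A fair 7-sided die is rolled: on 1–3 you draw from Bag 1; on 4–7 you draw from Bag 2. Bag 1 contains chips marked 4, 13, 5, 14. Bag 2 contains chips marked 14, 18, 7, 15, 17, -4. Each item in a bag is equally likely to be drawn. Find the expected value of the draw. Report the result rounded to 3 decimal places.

E[X | Bag 1] = (4 + 13 + 5 + 14)/4 = 9
E[X | Bag 2] = (14 + 18 + 7 + 15 + 17 − 4)/6 = 67/6
E[X] = (3/7)·9 + (4/7)·67/6 = 215/21 ≈ 10.238

10.238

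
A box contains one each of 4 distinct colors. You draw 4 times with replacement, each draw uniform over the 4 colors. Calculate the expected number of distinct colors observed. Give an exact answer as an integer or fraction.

Let Xⱼ=1 if type j appears at least once. P(Xⱼ=1) = 1 − ((4−1)/4)^4 = 175/256.
E[#distinct] = 4·175/256 = 175/64.

175/64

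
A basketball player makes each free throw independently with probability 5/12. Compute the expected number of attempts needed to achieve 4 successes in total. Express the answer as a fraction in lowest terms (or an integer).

By linearity (sum of 4 independent geometric waits), E[trials] = 4/p = 4/(5/12) = 48/5.

48/5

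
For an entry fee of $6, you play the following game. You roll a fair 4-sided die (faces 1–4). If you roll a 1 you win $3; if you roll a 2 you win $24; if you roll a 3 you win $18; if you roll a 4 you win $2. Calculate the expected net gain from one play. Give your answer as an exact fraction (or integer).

23/4 dollars

E[payout] = (1/4)·2 + (1/4)·3 + (1/4)·18 + (1/4)·24 = 47/4
Expected profit = 47/4 − 6 = 23/4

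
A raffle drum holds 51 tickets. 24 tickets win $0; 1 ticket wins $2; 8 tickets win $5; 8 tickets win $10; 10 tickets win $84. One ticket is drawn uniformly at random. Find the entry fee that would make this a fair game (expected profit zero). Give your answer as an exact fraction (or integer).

E[payout] = (24/51)·0 + (1/51)·2 + (8/51)·5 + (8/51)·10 + (10/51)·84 = 962/51
Fair fee = E[payout] = 962/51

962/51 dollars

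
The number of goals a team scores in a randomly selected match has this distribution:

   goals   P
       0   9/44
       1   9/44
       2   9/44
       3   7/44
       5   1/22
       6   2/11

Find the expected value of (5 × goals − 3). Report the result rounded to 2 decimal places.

9.05

E[5x-3] = (9/44)·(-3) + (9/44)·2 + (9/44)·7 + (7/44)·12 + (1/22)·22 + (2/11)·27
     = 199/22 ≈ 9.05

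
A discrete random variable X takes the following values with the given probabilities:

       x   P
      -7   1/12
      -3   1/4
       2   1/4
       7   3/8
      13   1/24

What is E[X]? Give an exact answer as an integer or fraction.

E[X] = (1/12)·(-7) + (1/4)·(-3) + (1/4)·2 + (3/8)·7 + (1/24)·13
     = 7/3

7/3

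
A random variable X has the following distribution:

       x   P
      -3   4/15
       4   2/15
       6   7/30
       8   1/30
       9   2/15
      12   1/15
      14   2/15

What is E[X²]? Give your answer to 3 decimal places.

E[X²] = (4/15)·9 + (2/15)·16 + (7/30)·36 + (1/30)·64 + (2/15)·81 + (1/15)·144 + (2/15)·196
     = 308/5 ≈ 61.600

61.600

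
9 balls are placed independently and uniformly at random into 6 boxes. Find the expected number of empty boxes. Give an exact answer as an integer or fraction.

Let Xⱼ=1 if box j is empty. P(Xⱼ=1) = ((6-1)/6)^9 = 1953125/10077696.
By linearity, E[#empty] = 6·1953125/10077696 = 1953125/1679616.

1953125/1679616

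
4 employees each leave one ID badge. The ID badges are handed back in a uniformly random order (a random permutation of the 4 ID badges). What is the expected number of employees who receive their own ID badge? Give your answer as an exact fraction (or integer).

Let Xᵢ = 1 if person i gets their own ID badge. For each i, P(Xᵢ=1) = 1/4.
By linearity of expectation, E[X₁+…+X_4] = 4·(1/4) = 1.

1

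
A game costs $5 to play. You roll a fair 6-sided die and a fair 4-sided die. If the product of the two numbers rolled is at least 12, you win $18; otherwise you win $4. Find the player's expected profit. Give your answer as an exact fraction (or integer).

E[payout] = (2/3)·4 + (1/3)·18 = 26/3
Expected profit = 26/3 − 5 = 11/3

11/3 dollars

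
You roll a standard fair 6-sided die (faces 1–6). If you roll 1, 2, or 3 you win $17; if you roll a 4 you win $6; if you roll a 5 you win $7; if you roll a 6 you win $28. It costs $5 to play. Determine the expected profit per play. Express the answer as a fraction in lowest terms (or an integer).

31/3 dollars

E[payout] = (1/6)·6 + (1/6)·7 + (1/2)·17 + (1/6)·28 = 46/3
Expected profit = 46/3 − 5 = 31/3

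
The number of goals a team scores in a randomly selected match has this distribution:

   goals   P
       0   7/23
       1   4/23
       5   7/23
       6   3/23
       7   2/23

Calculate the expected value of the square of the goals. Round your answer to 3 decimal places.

16.739

E[X²] = (7/23)·0 + (4/23)·1 + (7/23)·25 + (3/23)·36 + (2/23)·49
     = 385/23 ≈ 16.739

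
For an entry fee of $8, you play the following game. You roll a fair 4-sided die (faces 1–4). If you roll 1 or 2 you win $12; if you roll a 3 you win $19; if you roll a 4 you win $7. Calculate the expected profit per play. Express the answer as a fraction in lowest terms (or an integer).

E[payout] = (1/4)·7 + (1/2)·12 + (1/4)·19 = 25/2
Expected profit = 25/2 − 8 = 9/2

9/2 dollars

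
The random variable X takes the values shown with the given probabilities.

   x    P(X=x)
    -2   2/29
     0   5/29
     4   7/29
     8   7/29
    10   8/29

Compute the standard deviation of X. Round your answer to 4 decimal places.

E[X] = 160/29, E[X²] = 1368/29
Var(X) = E[X²] − (E[X])² = 1368/29 − 25600/841 = 14072/841
SD(X) = √(14072/841) ≈ 4.0905

4.0905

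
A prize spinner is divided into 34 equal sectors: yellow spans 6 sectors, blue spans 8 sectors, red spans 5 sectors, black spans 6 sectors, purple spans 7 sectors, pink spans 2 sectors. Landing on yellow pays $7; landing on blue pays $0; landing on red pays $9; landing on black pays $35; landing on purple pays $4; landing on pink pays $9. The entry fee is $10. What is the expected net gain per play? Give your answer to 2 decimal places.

E[payout] = (6/34)·7 + (8/34)·0 + (5/34)·9 + (6/34)·35 + (7/34)·4 + (2/34)·9 = 343/34
Expected profit = 343/34 − 10 = 3/34 ≈ $0.09

$0.09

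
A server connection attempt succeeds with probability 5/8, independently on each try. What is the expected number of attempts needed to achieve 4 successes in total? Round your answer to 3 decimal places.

By linearity (sum of 4 independent geometric waits), E[trials] = 4/p = 4/(5/8) = 32/5.
≈ 6.400

6.400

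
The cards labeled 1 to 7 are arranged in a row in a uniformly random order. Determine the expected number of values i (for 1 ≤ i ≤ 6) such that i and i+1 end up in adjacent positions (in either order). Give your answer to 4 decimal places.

1.7143

For each i ∈ {1,…,6}, let Xᵢ = 1 if i and i+1 are adjacent. P(Xᵢ=1) = 2·(7−1)!/7! = 2/7.
By linearity, E[ΣXᵢ] = (6)·(2/7) = 12/7.
≈ 1.7143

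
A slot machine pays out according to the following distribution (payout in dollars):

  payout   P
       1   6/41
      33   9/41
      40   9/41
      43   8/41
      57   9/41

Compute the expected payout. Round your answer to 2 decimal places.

E[X] = (6/41)·1 + (9/41)·33 + (9/41)·40 + (8/41)·43 + (9/41)·57
     = 1520/41 ≈ 37.07

$37.07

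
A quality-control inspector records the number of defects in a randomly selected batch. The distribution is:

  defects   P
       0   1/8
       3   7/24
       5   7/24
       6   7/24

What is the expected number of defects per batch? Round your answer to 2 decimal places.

E[X] = (1/8)·0 + (7/24)·3 + (7/24)·5 + (7/24)·6
     = 49/12 ≈ 4.08

4.08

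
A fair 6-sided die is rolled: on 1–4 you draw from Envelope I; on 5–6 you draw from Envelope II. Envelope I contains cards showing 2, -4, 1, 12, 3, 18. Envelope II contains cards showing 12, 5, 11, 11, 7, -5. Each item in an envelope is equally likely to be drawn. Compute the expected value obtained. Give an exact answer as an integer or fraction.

E[X | Envelope I] = (2 − 4 + 1 + 12 + 3 + 18)/6 = 16/3
E[X | Envelope II] = (12 + 5 + 11 + 11 + 7 − 5)/6 = 41/6
E[X] = (2/3)·16/3 + (1/3)·41/6 = 35/6

35/6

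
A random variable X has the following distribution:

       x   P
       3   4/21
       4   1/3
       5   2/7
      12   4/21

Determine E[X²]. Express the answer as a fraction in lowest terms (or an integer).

E[X²] = (4/21)·9 + (1/3)·16 + (2/7)·25 + (4/21)·144
     = 874/21

874/21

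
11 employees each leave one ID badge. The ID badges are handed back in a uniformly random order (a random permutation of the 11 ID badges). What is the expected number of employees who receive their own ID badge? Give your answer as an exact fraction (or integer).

1

Let Xᵢ = 1 if person i gets their own ID badge. For each i, P(Xᵢ=1) = 1/11.
By linearity of expectation, E[X₁+…+X_11] = 11·(1/11) = 1.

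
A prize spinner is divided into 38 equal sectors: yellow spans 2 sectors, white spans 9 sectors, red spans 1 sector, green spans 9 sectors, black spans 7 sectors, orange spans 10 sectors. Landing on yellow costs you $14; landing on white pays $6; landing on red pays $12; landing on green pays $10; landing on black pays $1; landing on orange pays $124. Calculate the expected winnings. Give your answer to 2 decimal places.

E[payout] = (2/38)·(-14) + (9/38)·6 + (1/38)·12 + (9/38)·10 + (7/38)·1 + (10/38)·124 = 1375/38
≈ $36.18

$36.18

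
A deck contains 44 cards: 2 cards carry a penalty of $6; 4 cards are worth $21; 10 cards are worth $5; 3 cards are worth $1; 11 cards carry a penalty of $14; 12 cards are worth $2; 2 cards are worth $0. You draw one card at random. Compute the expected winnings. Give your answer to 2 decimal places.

E[payout] = (2/44)·(-6) + (4/44)·21 + (10/44)·5 + (3/44)·1 + (11/44)·(-14) + (12/44)·2 + (2/44)·0 = -5/44
≈ -$0.11

-$0.11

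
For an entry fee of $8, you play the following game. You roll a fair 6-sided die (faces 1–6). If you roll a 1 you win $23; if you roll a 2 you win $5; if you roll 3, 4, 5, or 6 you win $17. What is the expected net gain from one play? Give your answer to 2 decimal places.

$8.00

E[payout] = (1/6)·5 + (2/3)·17 + (1/6)·23 = 16
Expected profit = 16 − 8 = 8 ≈ $8.00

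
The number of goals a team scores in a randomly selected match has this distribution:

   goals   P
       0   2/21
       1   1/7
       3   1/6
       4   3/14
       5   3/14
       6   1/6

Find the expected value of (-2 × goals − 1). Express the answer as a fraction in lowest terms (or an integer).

E[-2x-1] = (2/21)·(-1) + (1/7)·(-3) + (1/6)·(-7) + (3/14)·(-9) + (3/14)·(-11) + (1/6)·(-13)
     = -57/7

-57/7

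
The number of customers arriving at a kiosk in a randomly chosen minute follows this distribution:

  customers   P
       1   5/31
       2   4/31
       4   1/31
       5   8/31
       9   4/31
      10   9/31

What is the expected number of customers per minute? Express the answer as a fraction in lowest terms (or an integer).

E[X] = (5/31)·1 + (4/31)·2 + (1/31)·4 + (8/31)·5 + (4/31)·9 + (9/31)·10
     = 183/31

183/31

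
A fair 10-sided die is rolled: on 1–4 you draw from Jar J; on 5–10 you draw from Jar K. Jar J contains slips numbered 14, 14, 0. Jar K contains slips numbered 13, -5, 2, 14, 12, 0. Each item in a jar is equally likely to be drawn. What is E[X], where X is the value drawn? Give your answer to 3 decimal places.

E[X | Jar J] = (14 + 14 + 0)/3 = 28/3
E[X | Jar K] = (13 − 5 + 2 + 14 + 12 + 0)/6 = 6
E[X] = (2/5)·28/3 + (3/5)·6 = 22/3 ≈ 7.333

7.333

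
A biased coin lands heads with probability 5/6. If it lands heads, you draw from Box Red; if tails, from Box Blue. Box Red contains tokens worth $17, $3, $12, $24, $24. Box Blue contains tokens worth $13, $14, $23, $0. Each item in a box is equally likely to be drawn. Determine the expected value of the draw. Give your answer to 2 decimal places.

$15.42

E[X | Box Red] = (17 + 3 + 12 + 24 + 24)/5 = 16
E[X | Box Blue] = (13 + 14 + 23 + 0)/4 = 25/2
E[X] = (5/6)·16 + (1/6)·25/2 = 185/12 ≈ 15.42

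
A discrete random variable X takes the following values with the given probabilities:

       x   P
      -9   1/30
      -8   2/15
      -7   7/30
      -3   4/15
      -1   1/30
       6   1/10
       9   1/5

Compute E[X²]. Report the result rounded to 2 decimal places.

E[X²] = (1/30)·81 + (2/15)·64 + (7/30)·49 + (4/15)·9 + (1/30)·1 + (1/10)·36 + (1/5)·81
     = 449/10 ≈ 44.90

44.90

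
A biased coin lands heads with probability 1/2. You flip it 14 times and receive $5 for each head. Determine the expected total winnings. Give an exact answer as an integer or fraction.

E[#heads] = 14·1/2 = 7 (linearity over flips).
E[winnings] = 5·7 = 35.

$35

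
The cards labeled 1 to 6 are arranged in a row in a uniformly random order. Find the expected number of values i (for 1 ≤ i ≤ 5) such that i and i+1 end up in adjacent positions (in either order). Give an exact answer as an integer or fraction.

5/3

For each i ∈ {1,…,5}, let Xᵢ = 1 if i and i+1 are adjacent. P(Xᵢ=1) = 2·(6−1)!/6! = 2/6.
By linearity, E[ΣXᵢ] = (5)·(2/6) = 5/3.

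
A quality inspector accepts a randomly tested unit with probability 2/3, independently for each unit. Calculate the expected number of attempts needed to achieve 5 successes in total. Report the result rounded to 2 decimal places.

7.50

By linearity (sum of 5 independent geometric waits), E[trials] = 5/p = 5/(2/3) = 15/2.
≈ 7.50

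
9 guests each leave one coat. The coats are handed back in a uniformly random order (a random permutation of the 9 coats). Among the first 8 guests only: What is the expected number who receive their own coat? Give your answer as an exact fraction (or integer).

8/9

Let Xᵢ = 1 if person i gets their own coat. For each i, P(Xᵢ=1) = 1/9.
By linearity of expectation, E[X₁+…+X_8] = 8·(1/9) = 8/9.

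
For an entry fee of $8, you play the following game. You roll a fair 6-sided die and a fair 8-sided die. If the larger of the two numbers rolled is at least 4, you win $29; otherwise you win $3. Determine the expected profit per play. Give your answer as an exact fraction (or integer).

129/8 dollars

E[payout] = (3/16)·3 + (13/16)·29 = 193/8
Expected profit = 193/8 − 8 = 129/8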